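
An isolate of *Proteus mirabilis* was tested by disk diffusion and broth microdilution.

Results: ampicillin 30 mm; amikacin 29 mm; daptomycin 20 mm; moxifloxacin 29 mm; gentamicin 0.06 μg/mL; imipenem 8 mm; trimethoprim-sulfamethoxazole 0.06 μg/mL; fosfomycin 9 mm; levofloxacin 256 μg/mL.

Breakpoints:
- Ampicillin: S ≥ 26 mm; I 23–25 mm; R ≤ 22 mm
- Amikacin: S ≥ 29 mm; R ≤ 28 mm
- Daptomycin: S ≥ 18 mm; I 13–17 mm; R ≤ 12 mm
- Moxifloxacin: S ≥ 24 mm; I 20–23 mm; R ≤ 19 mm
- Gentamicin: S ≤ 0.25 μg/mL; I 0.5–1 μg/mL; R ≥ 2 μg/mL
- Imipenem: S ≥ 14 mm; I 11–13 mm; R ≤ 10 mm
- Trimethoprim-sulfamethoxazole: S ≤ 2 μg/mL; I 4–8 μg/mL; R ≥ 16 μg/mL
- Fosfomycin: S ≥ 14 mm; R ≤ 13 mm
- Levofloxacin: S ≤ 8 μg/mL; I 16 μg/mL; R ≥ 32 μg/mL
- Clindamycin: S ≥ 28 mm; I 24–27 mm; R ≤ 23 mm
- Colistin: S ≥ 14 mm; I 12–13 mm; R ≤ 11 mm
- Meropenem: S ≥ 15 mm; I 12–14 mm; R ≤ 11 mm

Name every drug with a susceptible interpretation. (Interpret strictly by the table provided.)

ampicillin, amikacin, daptomycin, moxifloxacin, gentamicin, trimethoprim-sulfamethoxazole

Ampicillin 30 mm: ≥ 26 mm → susceptible
Amikacin (29 mm) ≥ 29 mm ⇒ S
Daptomycin (20 mm) ≥ 18 mm ⇒ Susceptible
Moxifloxacin (29 mm) ≥ 24 mm ⇒ susceptible
Gentamicin: 0.06 μg/mL is ≤ 0.25 μg/mL ⇒ susceptible
Imipenem (8 mm) ≤ 10 mm → R
Trimethoprim-sulfamethoxazole (0.06 μg/mL) ≤ 2 μg/mL ⇒ susceptible
Fosfomycin (9 mm) ≤ 13 mm — R
Levofloxacin 256 μg/mL: ≥ 32 μg/mL → resistant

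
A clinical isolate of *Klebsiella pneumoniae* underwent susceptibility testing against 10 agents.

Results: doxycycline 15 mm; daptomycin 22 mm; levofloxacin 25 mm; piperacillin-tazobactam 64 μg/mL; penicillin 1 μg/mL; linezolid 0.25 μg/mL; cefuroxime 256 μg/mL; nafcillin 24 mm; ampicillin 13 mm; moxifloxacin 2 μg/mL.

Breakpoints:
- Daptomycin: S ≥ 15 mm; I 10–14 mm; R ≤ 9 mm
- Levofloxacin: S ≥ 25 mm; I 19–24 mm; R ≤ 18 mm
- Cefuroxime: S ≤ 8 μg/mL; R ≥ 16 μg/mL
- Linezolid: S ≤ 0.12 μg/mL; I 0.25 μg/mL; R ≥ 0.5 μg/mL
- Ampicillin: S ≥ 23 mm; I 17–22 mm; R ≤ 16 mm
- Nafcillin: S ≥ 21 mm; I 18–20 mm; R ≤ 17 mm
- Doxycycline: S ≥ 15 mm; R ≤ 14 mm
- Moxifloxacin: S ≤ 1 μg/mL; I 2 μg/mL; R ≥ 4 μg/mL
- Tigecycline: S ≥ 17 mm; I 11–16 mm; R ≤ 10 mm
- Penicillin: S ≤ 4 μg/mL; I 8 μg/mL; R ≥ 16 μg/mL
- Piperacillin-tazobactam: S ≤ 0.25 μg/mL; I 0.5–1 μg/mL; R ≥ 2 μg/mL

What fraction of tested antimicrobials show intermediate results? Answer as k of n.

Doxycycline: 15 mm is ≥ 15 mm → susceptible
Daptomycin (22 mm) ≥ 15 mm ⇒ Susceptible
Levofloxacin 25 mm: ≥ 25 mm ⇒ Susceptible
Piperacillin-tazobactam: 64 μg/mL is ≥ 2 μg/mL → Resistant
Penicillin (1 μg/mL) ≤ 4 μg/mL ⇒ susceptible
Linezolid 0.25 μg/mL: = 0.25 μg/mL → I
Cefuroxime 256 μg/mL: ≥ 16 μg/mL ⇒ Resistant
Nafcillin 24 mm: ≥ 21 mm → Susceptible
Ampicillin 13 mm: ≤ 16 mm — Resistant
Moxifloxacin: 2 μg/mL is = 2 μg/mL ⇒ Intermediate
Intermediate: 2/10

2 of 10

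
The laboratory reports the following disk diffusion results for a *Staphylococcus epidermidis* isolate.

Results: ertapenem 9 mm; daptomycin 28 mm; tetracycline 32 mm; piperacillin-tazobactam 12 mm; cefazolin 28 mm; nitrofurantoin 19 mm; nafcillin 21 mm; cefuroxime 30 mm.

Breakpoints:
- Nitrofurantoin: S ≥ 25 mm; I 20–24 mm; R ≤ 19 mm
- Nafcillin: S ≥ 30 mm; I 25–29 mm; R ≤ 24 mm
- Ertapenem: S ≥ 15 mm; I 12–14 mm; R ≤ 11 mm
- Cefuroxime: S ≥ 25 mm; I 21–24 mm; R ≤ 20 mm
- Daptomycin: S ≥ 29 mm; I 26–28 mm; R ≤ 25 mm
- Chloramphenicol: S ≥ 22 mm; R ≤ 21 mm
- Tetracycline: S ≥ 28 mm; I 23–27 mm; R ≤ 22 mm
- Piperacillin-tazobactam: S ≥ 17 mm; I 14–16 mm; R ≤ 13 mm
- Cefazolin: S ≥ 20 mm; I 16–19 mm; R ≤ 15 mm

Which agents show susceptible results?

tetracycline, cefazolin, cefuroxime

Ertapenem (9 mm) ≤ 11 mm — R
Daptomycin: 28 mm is in 26–28 mm → intermediate
Tetracycline: 32 mm is ≥ 28 mm ⇒ susceptible
Piperacillin-tazobactam 12 mm: ≤ 13 mm ⇒ R
Cefazolin (28 mm) ≥ 20 mm — susceptible
Nitrofurantoin 19 mm: ≤ 19 mm → Resistant
Nafcillin: 21 mm is ≤ 24 mm ⇒ resistant
Cefuroxime 30 mm: ≥ 25 mm → susceptible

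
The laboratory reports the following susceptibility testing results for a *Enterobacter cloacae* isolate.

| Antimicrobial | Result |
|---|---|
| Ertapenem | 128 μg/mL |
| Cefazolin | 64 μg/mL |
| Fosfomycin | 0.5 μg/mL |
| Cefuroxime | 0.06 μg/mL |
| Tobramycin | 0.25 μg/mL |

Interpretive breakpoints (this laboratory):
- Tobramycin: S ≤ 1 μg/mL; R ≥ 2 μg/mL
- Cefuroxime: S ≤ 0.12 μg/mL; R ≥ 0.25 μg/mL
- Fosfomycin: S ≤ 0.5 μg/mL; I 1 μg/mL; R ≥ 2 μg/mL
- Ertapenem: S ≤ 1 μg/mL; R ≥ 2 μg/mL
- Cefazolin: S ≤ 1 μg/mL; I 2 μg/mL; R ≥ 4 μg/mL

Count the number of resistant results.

2

Ertapenem 128 μg/mL: ≥ 2 μg/mL — resistant
Cefazolin 64 μg/mL: ≥ 4 μg/mL → R
Fosfomycin (0.5 μg/mL) ≤ 0.5 μg/mL — Susceptible
Cefuroxime 0.06 μg/mL: ≤ 0.12 μg/mL ⇒ susceptible
Tobramycin: 0.25 μg/mL is ≤ 1 μg/mL — Susceptible
Resistant: 2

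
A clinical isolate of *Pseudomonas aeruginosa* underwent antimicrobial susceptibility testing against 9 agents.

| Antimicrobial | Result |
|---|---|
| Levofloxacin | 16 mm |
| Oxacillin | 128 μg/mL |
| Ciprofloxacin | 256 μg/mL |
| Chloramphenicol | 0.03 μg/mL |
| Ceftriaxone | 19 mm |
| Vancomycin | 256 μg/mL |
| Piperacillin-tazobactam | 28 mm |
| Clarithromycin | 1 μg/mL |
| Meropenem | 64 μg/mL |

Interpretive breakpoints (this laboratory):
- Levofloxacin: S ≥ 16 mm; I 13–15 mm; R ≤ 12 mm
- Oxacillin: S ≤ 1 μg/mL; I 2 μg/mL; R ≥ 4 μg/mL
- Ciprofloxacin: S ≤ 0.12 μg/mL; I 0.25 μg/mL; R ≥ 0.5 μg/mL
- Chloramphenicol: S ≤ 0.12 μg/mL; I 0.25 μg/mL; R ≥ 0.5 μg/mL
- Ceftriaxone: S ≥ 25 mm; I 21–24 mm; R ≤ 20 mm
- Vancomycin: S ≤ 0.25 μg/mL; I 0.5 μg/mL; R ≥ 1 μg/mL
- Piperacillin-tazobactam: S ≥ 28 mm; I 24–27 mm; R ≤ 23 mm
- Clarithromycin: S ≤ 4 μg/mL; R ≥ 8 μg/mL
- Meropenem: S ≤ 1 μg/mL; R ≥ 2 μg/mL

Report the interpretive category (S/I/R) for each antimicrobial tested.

Levofloxacin 16 mm: ≥ 16 mm → Susceptible
Oxacillin (128 μg/mL) ≥ 4 μg/mL — resistant
Ciprofloxacin 256 μg/mL: ≥ 0.5 μg/mL — R
Chloramphenicol 0.03 μg/mL: ≤ 0.12 μg/mL ⇒ S
Ceftriaxone 19 mm: ≤ 20 mm — resistant
Vancomycin 256 μg/mL: ≥ 1 μg/mL ⇒ resistant
Piperacillin-tazobactam 28 mm: ≥ 28 mm — susceptible
Clarithromycin 1 μg/mL: ≤ 4 μg/mL — Susceptible
Meropenem: 64 μg/mL is ≥ 2 μg/mL ⇒ Resistant

S, R, R, S, R, R, S, S, R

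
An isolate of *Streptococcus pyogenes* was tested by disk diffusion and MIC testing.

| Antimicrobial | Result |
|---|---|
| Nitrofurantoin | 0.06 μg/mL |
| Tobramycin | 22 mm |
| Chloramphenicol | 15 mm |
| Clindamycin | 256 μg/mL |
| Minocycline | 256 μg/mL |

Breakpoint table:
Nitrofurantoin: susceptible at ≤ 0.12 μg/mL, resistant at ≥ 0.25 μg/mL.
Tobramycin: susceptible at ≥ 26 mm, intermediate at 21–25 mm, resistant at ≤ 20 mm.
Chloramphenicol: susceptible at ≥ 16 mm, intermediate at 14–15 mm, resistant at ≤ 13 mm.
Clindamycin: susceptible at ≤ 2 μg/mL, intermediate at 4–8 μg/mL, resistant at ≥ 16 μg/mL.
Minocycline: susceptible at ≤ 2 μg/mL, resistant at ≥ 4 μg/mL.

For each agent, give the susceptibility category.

S, I, I, R, R

Nitrofurantoin (0.06 μg/mL) ≤ 0.12 μg/mL ⇒ Susceptible
Tobramycin 22 mm: in 21–25 mm ⇒ intermediate
Chloramphenicol (15 mm) in 14–15 mm ⇒ intermediate
Clindamycin 256 μg/mL: ≥ 16 μg/mL — R
Minocycline (256 μg/mL) ≥ 4 μg/mL — R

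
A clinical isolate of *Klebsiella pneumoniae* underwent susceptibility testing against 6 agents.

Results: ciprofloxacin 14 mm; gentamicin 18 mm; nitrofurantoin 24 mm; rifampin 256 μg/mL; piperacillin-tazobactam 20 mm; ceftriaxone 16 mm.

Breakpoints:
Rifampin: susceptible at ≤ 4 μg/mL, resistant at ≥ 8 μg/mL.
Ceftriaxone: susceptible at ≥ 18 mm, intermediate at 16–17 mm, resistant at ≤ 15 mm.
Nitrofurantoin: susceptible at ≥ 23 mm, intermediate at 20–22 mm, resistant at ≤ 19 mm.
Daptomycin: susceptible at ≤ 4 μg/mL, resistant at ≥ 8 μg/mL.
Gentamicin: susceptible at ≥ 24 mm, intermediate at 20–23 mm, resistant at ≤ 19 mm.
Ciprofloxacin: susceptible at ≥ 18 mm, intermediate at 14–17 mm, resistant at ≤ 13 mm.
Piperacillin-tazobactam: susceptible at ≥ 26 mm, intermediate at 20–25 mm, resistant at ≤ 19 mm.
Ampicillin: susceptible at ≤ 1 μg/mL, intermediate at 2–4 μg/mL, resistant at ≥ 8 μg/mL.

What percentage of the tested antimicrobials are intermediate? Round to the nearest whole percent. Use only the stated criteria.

Ciprofloxacin (14 mm) in 14–17 mm — Intermediate
Gentamicin (18 mm) ≤ 19 mm → Resistant
Nitrofurantoin: 24 mm is ≥ 23 mm — Susceptible
Rifampin (256 μg/mL) ≥ 8 μg/mL ⇒ resistant
Piperacillin-tazobactam (20 mm) in 20–25 mm — I
Ceftriaxone 16 mm: in 16–17 mm — Intermediate
Intermediate: 3/6

50%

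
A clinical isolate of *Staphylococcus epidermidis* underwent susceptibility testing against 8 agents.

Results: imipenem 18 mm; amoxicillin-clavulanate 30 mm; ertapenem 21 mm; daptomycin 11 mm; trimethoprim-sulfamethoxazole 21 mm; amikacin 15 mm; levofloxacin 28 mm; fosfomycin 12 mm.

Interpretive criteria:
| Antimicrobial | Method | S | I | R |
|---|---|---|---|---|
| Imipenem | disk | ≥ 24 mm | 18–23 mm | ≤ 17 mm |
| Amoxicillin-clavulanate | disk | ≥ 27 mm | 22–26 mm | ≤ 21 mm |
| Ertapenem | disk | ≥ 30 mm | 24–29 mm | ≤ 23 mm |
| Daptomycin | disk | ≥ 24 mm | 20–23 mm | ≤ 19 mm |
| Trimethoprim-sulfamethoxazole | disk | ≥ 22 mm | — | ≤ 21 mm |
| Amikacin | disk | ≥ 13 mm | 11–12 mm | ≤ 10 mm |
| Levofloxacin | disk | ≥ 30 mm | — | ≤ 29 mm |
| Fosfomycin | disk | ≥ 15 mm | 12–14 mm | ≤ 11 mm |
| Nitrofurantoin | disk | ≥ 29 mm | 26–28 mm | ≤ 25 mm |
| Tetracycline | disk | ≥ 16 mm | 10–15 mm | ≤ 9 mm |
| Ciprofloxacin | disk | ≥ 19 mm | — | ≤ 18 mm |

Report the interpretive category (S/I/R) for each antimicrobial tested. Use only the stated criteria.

Imipenem 18 mm: in 18–23 mm — intermediate
Amoxicillin-clavulanate 30 mm: ≥ 27 mm ⇒ S
Ertapenem (21 mm) ≤ 23 mm → resistant
Daptomycin (11 mm) ≤ 19 mm ⇒ Resistant
Trimethoprim-sulfamethoxazole (21 mm) ≤ 21 mm ⇒ R
Amikacin (15 mm) ≥ 13 mm ⇒ Susceptible
Levofloxacin 28 mm: ≤ 29 mm → R
Fosfomycin (12 mm) in 12–14 mm → intermediate

I, S, R, R, R, S, R, I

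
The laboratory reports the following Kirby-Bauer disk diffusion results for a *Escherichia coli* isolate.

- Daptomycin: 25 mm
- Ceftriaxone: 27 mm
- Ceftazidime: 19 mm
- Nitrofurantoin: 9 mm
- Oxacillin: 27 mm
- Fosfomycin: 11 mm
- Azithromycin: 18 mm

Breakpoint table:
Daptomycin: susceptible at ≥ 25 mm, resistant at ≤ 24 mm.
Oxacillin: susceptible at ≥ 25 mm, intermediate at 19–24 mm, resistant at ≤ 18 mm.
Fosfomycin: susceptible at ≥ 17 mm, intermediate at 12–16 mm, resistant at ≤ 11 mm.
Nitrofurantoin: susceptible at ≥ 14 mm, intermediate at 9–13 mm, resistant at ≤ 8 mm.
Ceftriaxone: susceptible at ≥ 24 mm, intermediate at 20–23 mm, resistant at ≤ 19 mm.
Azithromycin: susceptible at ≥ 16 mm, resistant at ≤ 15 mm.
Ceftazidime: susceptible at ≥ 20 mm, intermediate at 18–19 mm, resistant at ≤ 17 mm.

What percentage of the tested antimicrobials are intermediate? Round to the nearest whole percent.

Daptomycin: 25 mm is ≥ 25 mm → S
Ceftriaxone (27 mm) ≥ 24 mm → susceptible
Ceftazidime 19 mm: in 18–19 mm — Intermediate
Nitrofurantoin: 9 mm is in 9–13 mm — intermediate
Oxacillin 27 mm: ≥ 25 mm ⇒ S
Fosfomycin (11 mm) ≤ 11 mm ⇒ Resistant
Azithromycin 18 mm: ≥ 16 mm → S
Intermediate: 2/7

29%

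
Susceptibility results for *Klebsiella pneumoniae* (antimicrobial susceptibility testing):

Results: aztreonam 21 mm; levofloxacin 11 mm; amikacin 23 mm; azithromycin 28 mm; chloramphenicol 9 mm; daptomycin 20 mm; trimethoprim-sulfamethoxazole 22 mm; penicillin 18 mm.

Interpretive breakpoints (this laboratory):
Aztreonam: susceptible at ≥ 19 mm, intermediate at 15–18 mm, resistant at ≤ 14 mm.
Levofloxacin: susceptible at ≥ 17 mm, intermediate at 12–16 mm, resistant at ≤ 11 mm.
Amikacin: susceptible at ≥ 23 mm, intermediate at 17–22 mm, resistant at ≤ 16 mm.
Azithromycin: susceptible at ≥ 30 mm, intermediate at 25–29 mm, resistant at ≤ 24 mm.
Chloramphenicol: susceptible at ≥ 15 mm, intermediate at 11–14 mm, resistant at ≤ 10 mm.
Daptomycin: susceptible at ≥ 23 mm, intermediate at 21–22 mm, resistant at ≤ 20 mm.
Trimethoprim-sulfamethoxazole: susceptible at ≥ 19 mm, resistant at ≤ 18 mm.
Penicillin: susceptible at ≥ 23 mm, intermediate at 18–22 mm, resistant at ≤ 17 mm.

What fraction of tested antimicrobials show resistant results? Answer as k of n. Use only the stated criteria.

3 of 8

Aztreonam (21 mm) ≥ 19 mm — susceptible
Levofloxacin (11 mm) ≤ 11 mm → R
Amikacin (23 mm) ≥ 23 mm → S
Azithromycin (28 mm) in 25–29 mm ⇒ I
Chloramphenicol 9 mm: ≤ 10 mm ⇒ resistant
Daptomycin (20 mm) ≤ 20 mm ⇒ Resistant
Trimethoprim-sulfamethoxazole (22 mm) ≥ 19 mm ⇒ Susceptible
Penicillin 18 mm: in 18–22 mm — I
Resistant: 3/8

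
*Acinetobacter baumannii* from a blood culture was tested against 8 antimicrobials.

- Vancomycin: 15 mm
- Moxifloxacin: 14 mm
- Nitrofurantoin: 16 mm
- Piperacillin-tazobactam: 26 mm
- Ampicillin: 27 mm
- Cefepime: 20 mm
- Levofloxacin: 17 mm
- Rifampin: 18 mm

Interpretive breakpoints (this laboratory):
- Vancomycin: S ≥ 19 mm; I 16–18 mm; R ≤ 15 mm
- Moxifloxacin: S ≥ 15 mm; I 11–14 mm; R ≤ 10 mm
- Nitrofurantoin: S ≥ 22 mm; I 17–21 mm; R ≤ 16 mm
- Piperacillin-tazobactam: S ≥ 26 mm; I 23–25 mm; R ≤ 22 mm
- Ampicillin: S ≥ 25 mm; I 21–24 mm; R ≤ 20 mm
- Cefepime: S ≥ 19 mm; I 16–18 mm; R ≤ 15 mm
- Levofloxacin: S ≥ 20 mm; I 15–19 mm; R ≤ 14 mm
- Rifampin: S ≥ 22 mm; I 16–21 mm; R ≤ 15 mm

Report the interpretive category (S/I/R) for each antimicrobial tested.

Vancomycin (15 mm) ≤ 15 mm — resistant
Moxifloxacin: 14 mm is in 11–14 mm → intermediate
Nitrofurantoin (16 mm) ≤ 16 mm — Resistant
Piperacillin-tazobactam 26 mm: ≥ 26 mm ⇒ susceptible
Ampicillin (27 mm) ≥ 25 mm ⇒ Susceptible
Cefepime 20 mm: ≥ 19 mm ⇒ S
Levofloxacin: 17 mm is in 15–19 mm ⇒ Intermediate
Rifampin (18 mm) in 16–21 mm → I

R, I, R, S, S, S, I, I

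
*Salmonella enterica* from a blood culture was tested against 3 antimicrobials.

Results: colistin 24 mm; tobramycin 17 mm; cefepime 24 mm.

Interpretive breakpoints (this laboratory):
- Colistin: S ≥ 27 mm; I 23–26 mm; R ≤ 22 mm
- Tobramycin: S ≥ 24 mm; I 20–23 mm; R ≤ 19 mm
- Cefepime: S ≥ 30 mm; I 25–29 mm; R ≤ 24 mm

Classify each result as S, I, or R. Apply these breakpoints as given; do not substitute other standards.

I, R, R

Colistin (24 mm) in 23–26 mm → Intermediate
Tobramycin (17 mm) ≤ 19 mm ⇒ R
Cefepime (24 mm) ≤ 24 mm → Resistant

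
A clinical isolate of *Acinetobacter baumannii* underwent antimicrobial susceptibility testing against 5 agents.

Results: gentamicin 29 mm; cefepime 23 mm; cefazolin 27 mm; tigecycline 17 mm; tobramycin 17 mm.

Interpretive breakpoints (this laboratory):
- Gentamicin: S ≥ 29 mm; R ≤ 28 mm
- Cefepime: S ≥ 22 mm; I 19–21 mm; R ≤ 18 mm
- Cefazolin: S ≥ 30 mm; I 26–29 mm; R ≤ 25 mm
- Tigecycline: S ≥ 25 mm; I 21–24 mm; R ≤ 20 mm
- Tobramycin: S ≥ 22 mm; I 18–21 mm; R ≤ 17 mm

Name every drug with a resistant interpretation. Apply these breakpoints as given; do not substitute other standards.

Gentamicin 29 mm: ≥ 29 mm → S
Cefepime (23 mm) ≥ 22 mm → Susceptible
Cefazolin 27 mm: in 26–29 mm ⇒ Intermediate
Tigecycline (17 mm) ≤ 20 mm ⇒ Resistant
Tobramycin 17 mm: ≤ 17 mm → Resistant

tigecycline, tobramycin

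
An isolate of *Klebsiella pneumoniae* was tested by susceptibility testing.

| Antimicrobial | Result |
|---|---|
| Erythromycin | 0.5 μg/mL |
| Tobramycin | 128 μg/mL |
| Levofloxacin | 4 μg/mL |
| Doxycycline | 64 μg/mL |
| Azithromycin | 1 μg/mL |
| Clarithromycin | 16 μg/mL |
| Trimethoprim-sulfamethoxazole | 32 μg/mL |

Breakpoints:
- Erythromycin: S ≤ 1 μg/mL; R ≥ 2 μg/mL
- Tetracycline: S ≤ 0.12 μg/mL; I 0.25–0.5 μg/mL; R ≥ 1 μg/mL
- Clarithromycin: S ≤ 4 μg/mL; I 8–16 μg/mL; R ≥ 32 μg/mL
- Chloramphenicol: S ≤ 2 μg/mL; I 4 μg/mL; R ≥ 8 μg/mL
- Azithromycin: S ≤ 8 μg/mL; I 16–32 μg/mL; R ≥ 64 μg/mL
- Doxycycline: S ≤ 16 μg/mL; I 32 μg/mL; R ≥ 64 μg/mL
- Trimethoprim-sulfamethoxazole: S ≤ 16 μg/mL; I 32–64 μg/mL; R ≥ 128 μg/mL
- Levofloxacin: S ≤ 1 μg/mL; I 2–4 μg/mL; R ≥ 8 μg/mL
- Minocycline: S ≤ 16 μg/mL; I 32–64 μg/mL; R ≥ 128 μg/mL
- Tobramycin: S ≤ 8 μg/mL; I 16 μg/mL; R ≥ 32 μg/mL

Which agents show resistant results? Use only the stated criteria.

tobramycin, doxycycline

Erythromycin: 0.5 μg/mL is ≤ 1 μg/mL ⇒ Susceptible
Tobramycin: 128 μg/mL is ≥ 32 μg/mL — Resistant
Levofloxacin 4 μg/mL: in 2–4 μg/mL — intermediate
Doxycycline 64 μg/mL: ≥ 64 μg/mL — Resistant
Azithromycin 1 μg/mL: ≤ 8 μg/mL — Susceptible
Clarithromycin: 16 μg/mL is in 8–16 μg/mL — Intermediate
Trimethoprim-sulfamethoxazole: 32 μg/mL is in 32–64 μg/mL — I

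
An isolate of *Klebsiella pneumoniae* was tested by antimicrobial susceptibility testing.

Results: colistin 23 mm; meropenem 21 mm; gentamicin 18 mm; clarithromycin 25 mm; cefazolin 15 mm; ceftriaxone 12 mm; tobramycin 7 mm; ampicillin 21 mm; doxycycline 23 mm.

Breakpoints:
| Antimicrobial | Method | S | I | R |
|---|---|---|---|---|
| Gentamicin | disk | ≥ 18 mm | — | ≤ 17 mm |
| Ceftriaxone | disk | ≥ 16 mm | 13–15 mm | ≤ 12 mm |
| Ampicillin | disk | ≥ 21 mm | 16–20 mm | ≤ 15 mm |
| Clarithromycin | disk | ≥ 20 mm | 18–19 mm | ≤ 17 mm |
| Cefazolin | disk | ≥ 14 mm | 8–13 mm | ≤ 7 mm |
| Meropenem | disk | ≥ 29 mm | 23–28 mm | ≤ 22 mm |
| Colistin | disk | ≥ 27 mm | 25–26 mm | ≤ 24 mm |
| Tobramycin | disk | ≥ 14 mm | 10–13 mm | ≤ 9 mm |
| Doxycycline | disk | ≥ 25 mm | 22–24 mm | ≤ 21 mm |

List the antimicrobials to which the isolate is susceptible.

gentamicin, clarithromycin, cefazolin, ampicillin

Colistin 23 mm: ≤ 24 mm ⇒ Resistant
Meropenem: 21 mm is ≤ 22 mm ⇒ R
Gentamicin (18 mm) ≥ 18 mm — susceptible
Clarithromycin (25 mm) ≥ 20 mm → Susceptible
Cefazolin 15 mm: ≥ 14 mm ⇒ S
Ceftriaxone: 12 mm is ≤ 12 mm → resistant
Tobramycin 7 mm: ≤ 9 mm → resistant
Ampicillin 21 mm: ≥ 21 mm → susceptible
Doxycycline 23 mm: in 22–24 mm — intermediate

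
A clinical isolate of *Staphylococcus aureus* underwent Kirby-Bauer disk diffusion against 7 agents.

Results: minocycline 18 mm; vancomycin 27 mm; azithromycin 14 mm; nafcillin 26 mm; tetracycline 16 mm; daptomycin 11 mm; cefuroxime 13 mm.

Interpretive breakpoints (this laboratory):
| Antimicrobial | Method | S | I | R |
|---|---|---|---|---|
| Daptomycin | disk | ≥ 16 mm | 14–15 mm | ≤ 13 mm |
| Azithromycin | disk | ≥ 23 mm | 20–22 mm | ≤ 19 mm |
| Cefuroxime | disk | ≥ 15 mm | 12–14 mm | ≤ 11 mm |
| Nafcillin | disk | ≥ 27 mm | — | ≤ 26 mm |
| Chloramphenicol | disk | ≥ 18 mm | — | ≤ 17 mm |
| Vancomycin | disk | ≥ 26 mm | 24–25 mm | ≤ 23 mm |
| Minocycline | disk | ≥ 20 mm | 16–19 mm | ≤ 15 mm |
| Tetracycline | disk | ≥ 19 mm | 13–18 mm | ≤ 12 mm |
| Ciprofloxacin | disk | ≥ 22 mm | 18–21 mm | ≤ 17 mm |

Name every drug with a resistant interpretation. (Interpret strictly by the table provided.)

Minocycline: 18 mm is in 16–19 mm ⇒ I
Vancomycin (27 mm) ≥ 26 mm ⇒ susceptible
Azithromycin: 14 mm is ≤ 19 mm ⇒ Resistant
Nafcillin (26 mm) ≤ 26 mm → resistant
Tetracycline 16 mm: in 13–18 mm — Intermediate
Daptomycin (11 mm) ≤ 13 mm ⇒ R
Cefuroxime: 13 mm is in 12–14 mm → intermediate

azithromycin, nafcillin, daptomycin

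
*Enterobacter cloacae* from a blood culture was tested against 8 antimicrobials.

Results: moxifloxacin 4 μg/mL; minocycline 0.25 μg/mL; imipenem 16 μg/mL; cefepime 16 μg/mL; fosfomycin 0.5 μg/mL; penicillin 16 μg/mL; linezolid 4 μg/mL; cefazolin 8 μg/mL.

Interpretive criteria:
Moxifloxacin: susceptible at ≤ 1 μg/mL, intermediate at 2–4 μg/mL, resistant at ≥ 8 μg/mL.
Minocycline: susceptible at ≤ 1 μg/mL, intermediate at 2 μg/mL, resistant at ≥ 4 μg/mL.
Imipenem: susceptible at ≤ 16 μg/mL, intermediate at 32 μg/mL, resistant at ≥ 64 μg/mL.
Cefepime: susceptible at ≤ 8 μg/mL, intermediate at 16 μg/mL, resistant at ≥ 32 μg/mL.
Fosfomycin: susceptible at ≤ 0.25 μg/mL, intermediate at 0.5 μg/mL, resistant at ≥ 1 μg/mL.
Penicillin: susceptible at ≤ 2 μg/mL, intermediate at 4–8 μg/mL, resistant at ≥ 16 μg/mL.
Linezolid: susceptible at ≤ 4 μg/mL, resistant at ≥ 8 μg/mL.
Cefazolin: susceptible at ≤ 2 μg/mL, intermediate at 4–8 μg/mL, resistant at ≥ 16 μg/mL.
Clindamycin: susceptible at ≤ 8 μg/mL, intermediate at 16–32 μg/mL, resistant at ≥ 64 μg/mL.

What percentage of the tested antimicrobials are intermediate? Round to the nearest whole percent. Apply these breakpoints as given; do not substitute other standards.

50%

Moxifloxacin (4 μg/mL) in 2–4 μg/mL ⇒ I
Minocycline: 0.25 μg/mL is ≤ 1 μg/mL ⇒ susceptible
Imipenem 16 μg/mL: ≤ 16 μg/mL → Susceptible
Cefepime (16 μg/mL) = 16 μg/mL → I
Fosfomycin (0.5 μg/mL) = 0.5 μg/mL → I
Penicillin: 16 μg/mL is ≥ 16 μg/mL → Resistant
Linezolid (4 μg/mL) ≤ 4 μg/mL ⇒ Susceptible
Cefazolin 8 μg/mL: in 4–8 μg/mL → intermediate
Intermediate: 4/8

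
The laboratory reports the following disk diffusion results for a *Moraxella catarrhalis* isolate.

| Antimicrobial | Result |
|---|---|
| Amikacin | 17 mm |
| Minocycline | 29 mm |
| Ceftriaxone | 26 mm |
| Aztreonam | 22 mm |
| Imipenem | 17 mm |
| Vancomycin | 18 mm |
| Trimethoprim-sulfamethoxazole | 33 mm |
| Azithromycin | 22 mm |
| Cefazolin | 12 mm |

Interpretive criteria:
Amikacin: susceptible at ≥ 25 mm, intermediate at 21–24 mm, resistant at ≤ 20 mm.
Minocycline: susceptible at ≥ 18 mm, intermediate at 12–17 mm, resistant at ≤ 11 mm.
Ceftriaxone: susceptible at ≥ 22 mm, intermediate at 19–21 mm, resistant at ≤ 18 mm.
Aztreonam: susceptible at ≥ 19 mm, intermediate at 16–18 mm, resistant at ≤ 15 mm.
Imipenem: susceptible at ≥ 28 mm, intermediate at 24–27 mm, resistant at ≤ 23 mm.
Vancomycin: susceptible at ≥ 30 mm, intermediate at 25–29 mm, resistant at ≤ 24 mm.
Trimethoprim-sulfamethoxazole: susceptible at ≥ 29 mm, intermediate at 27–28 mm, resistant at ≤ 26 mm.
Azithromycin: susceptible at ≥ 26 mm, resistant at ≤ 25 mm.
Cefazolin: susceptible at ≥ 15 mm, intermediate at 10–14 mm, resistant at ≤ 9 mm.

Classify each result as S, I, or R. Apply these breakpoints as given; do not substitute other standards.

R, S, S, S, R, R, S, R, I

Amikacin 17 mm: ≤ 20 mm → resistant
Minocycline: 29 mm is ≥ 18 mm ⇒ Susceptible
Ceftriaxone 26 mm: ≥ 22 mm — Susceptible
Aztreonam (22 mm) ≥ 19 mm ⇒ susceptible
Imipenem (17 mm) ≤ 23 mm ⇒ resistant
Vancomycin (18 mm) ≤ 24 mm → R
Trimethoprim-sulfamethoxazole: 33 mm is ≥ 29 mm → Susceptible
Azithromycin (22 mm) ≤ 25 mm ⇒ R
Cefazolin (12 mm) in 10–14 mm → I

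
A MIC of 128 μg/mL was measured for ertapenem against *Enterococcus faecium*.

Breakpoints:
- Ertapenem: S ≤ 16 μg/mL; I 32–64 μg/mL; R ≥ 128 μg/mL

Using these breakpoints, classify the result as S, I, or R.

Ertapenem (128 μg/mL) ≥ 128 μg/mL — R

Resistant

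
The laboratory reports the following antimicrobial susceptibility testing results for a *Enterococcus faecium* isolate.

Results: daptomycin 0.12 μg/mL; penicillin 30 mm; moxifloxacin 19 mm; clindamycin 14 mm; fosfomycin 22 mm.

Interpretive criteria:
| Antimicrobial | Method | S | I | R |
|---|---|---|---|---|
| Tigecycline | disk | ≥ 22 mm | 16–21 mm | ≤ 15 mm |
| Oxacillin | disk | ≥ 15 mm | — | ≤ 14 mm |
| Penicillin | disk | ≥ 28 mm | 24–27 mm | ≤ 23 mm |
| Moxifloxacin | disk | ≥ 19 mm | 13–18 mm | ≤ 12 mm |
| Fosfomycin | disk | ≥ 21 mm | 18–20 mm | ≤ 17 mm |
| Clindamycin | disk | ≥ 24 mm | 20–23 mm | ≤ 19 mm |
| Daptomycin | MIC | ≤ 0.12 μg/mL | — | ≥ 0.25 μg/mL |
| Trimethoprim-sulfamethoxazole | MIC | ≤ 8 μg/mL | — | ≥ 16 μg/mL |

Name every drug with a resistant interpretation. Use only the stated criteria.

clindamycin

Daptomycin (0.12 μg/mL) ≤ 0.12 μg/mL — Susceptible
Penicillin: 30 mm is ≥ 28 mm ⇒ Susceptible
Moxifloxacin 19 mm: ≥ 19 mm → susceptible
Clindamycin (14 mm) ≤ 19 mm — resistant
Fosfomycin 22 mm: ≥ 21 mm ⇒ susceptible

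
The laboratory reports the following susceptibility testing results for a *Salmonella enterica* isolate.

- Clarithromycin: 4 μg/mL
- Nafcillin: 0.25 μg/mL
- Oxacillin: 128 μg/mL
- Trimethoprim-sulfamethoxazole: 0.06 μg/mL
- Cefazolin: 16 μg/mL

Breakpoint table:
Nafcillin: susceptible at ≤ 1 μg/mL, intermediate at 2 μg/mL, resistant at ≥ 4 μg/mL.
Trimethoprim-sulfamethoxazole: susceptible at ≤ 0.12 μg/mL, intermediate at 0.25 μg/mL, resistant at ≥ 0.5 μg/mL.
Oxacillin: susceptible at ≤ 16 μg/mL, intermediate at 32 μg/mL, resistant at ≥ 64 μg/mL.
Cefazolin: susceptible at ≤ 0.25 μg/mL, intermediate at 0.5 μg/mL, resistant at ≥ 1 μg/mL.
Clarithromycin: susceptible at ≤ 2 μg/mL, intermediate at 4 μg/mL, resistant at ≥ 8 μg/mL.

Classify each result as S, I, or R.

I, S, R, S, R

Clarithromycin: 4 μg/mL is = 4 μg/mL — I
Nafcillin 0.25 μg/mL: ≤ 1 μg/mL — susceptible
Oxacillin (128 μg/mL) ≥ 64 μg/mL — Resistant
Trimethoprim-sulfamethoxazole 0.06 μg/mL: ≤ 0.12 μg/mL ⇒ susceptible
Cefazolin: 16 μg/mL is ≥ 1 μg/mL → resistant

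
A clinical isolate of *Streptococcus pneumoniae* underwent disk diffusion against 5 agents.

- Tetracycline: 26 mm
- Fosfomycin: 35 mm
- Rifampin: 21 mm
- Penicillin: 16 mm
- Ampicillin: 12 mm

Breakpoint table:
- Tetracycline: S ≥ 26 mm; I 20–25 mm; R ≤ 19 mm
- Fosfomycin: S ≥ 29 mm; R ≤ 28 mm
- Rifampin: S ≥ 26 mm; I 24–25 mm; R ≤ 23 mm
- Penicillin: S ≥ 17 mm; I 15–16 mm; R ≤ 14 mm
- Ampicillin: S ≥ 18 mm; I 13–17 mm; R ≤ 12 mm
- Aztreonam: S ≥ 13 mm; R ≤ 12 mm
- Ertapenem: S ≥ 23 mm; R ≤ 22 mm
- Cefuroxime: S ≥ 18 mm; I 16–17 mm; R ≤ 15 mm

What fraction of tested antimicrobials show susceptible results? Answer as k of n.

2 of 5

Tetracycline: 26 mm is ≥ 26 mm → Susceptible
Fosfomycin: 35 mm is ≥ 29 mm ⇒ S
Rifampin 21 mm: ≤ 23 mm → Resistant
Penicillin (16 mm) in 15–16 mm — I
Ampicillin 12 mm: ≤ 12 mm ⇒ resistant
Susceptible: 2/5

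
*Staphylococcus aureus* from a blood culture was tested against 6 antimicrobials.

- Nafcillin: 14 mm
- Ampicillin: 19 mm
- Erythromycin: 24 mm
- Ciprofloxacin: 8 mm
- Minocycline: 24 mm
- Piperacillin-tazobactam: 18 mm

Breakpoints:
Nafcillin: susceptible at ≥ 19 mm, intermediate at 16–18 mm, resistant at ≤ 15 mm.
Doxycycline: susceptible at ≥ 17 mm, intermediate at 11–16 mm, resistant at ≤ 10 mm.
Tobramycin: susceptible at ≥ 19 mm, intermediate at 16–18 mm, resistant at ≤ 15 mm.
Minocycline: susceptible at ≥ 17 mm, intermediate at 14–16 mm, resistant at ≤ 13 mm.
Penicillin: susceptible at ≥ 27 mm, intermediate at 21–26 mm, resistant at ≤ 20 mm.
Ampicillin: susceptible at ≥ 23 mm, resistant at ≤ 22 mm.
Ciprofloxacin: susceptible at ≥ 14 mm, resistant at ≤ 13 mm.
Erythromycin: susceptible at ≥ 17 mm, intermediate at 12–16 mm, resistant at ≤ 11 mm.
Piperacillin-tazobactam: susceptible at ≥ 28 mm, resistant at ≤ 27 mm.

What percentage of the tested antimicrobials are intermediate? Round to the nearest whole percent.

0%

Nafcillin: 14 mm is ≤ 15 mm ⇒ Resistant
Ampicillin (19 mm) ≤ 22 mm ⇒ resistant
Erythromycin (24 mm) ≥ 17 mm ⇒ susceptible
Ciprofloxacin 8 mm: ≤ 13 mm ⇒ R
Minocycline 24 mm: ≥ 17 mm — Susceptible
Piperacillin-tazobactam (18 mm) ≤ 27 mm ⇒ resistant
Intermediate: 0/6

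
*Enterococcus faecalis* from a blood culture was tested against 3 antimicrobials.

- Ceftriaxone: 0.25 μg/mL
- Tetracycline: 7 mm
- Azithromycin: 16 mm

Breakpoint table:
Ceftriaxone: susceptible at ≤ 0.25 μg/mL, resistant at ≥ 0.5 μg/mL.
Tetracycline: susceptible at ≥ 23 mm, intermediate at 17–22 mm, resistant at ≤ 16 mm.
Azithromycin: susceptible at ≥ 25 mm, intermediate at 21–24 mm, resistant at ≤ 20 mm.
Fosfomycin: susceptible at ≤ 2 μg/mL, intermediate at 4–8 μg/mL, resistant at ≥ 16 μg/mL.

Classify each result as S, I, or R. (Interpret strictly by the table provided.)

Ceftriaxone (0.25 μg/mL) ≤ 0.25 μg/mL → susceptible
Tetracycline (7 mm) ≤ 16 mm — R
Azithromycin 16 mm: ≤ 20 mm — Resistant

S, R, R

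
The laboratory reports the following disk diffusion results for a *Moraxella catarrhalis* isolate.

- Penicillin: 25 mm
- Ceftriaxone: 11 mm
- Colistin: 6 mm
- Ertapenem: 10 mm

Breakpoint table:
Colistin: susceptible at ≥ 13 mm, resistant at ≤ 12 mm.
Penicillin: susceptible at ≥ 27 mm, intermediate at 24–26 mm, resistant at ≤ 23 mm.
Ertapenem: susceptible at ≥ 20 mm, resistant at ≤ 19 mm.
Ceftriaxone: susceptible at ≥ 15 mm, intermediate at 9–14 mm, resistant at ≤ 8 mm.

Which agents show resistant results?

colistin, ertapenem

Penicillin 25 mm: in 24–26 mm — Intermediate
Ceftriaxone 11 mm: in 9–14 mm — I
Colistin 6 mm: ≤ 12 mm → Resistant
Ertapenem 10 mm: ≤ 19 mm — R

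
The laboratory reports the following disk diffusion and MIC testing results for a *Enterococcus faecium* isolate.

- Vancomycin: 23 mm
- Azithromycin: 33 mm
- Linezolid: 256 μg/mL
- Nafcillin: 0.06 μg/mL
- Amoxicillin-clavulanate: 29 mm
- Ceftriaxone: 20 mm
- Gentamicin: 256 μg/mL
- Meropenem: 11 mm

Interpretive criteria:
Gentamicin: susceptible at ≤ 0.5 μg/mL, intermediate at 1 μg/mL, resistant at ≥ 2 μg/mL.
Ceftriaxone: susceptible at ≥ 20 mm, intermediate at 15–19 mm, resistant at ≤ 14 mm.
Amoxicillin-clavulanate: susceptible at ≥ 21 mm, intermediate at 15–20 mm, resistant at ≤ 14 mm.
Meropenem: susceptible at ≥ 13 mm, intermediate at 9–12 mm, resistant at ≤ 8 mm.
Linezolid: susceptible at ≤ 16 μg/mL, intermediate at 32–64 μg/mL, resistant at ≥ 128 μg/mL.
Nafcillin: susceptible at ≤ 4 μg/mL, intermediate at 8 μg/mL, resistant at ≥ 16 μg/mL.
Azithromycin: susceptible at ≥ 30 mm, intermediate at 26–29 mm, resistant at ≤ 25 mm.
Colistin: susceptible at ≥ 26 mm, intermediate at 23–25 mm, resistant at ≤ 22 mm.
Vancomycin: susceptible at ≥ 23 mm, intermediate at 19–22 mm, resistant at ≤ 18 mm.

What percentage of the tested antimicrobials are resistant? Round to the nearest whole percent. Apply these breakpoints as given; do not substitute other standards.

25%

Vancomycin 23 mm: ≥ 23 mm → S
Azithromycin 33 mm: ≥ 30 mm — susceptible
Linezolid (256 μg/mL) ≥ 128 μg/mL ⇒ Resistant
Nafcillin: 0.06 μg/mL is ≤ 4 μg/mL ⇒ Susceptible
Amoxicillin-clavulanate 29 mm: ≥ 21 mm — S
Ceftriaxone 20 mm: ≥ 20 mm → S
Gentamicin: 256 μg/mL is ≥ 2 μg/mL — Resistant
Meropenem (11 mm) in 9–12 mm ⇒ I
Resistant: 2/8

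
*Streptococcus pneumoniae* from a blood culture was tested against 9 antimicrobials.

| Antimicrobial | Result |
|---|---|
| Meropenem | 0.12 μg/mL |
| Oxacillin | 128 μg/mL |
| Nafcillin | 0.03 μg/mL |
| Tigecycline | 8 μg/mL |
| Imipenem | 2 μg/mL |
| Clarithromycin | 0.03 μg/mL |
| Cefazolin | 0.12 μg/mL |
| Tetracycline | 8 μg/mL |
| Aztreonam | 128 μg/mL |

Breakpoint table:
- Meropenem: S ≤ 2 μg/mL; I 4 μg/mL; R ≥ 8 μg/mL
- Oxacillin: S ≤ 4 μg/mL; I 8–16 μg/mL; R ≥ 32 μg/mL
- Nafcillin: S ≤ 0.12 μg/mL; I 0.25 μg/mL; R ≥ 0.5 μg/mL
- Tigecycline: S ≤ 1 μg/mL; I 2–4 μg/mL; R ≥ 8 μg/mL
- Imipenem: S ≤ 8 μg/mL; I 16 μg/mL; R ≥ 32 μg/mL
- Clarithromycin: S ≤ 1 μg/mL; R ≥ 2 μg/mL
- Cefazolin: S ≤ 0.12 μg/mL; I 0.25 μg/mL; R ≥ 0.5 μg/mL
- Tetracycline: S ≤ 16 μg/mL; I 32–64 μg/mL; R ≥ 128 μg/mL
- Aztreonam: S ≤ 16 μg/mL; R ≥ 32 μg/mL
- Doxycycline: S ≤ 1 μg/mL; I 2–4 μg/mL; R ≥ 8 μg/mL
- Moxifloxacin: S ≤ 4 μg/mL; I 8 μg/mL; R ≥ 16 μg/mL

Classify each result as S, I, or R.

Meropenem 0.12 μg/mL: ≤ 2 μg/mL → Susceptible
Oxacillin 128 μg/mL: ≥ 32 μg/mL — Resistant
Nafcillin 0.03 μg/mL: ≤ 0.12 μg/mL — Susceptible
Tigecycline: 8 μg/mL is ≥ 8 μg/mL — R
Imipenem (2 μg/mL) ≤ 8 μg/mL — Susceptible
Clarithromycin (0.03 μg/mL) ≤ 1 μg/mL ⇒ Susceptible
Cefazolin (0.12 μg/mL) ≤ 0.12 μg/mL → S
Tetracycline 8 μg/mL: ≤ 16 μg/mL → Susceptible
Aztreonam (128 μg/mL) ≥ 32 μg/mL ⇒ R

S, R, S, R, S, S, S, S, R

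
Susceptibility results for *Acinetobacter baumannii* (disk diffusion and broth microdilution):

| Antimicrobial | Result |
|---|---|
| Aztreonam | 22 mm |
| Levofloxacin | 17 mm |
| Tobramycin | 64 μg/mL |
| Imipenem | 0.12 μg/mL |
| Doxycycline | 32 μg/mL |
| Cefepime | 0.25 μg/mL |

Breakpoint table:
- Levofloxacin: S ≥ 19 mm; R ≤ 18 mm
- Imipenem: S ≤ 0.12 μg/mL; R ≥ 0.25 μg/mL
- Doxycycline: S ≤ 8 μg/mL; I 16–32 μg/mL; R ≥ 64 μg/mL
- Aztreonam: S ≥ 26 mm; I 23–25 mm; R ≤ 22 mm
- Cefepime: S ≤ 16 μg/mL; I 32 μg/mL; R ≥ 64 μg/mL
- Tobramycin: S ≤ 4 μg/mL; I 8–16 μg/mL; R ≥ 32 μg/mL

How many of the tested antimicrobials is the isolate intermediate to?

Aztreonam: 22 mm is ≤ 22 mm → resistant
Levofloxacin 17 mm: ≤ 18 mm ⇒ resistant
Tobramycin 64 μg/mL: ≥ 32 μg/mL ⇒ Resistant
Imipenem: 0.12 μg/mL is ≤ 0.12 μg/mL — S
Doxycycline 32 μg/mL: in 16–32 μg/mL — Intermediate
Cefepime 0.25 μg/mL: ≤ 16 μg/mL ⇒ susceptible
Intermediate: 1

1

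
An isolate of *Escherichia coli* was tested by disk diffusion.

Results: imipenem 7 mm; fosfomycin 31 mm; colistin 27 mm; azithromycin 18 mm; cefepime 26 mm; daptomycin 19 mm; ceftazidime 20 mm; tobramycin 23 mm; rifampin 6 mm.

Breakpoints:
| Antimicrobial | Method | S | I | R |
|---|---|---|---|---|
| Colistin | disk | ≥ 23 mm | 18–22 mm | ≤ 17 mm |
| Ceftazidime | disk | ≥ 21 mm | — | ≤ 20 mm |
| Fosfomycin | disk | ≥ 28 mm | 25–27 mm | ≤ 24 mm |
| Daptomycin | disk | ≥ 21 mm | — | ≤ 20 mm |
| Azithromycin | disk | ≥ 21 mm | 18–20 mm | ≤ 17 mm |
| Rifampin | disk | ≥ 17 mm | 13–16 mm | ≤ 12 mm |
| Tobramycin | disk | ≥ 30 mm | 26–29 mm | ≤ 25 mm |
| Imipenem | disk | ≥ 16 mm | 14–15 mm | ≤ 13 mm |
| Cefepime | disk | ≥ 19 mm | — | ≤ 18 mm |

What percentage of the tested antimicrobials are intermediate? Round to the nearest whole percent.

Imipenem: 7 mm is ≤ 13 mm → R
Fosfomycin (31 mm) ≥ 28 mm ⇒ susceptible
Colistin (27 mm) ≥ 23 mm → S
Azithromycin (18 mm) in 18–20 mm — I
Cefepime: 26 mm is ≥ 19 mm → susceptible
Daptomycin: 19 mm is ≤ 20 mm — R
Ceftazidime 20 mm: ≤ 20 mm ⇒ R
Tobramycin (23 mm) ≤ 25 mm ⇒ R
Rifampin 6 mm: ≤ 12 mm — Resistant
Intermediate: 1/9

11%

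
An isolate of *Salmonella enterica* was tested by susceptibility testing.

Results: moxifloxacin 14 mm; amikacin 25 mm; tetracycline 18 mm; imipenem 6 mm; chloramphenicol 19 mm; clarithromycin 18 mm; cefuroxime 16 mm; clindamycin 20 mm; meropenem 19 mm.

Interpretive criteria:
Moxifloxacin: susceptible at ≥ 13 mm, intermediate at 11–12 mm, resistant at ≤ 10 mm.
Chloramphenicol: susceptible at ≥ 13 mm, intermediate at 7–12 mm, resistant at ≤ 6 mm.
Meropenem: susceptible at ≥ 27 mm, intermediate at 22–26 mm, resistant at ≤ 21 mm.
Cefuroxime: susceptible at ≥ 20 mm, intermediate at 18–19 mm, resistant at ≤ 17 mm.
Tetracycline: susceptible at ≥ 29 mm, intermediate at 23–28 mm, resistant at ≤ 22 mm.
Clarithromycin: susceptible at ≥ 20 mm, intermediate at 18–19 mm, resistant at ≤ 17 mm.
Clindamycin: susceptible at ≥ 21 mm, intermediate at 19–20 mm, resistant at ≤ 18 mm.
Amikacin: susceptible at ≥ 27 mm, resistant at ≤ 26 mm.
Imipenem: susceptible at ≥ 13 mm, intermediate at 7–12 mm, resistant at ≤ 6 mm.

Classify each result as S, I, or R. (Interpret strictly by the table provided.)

S, R, R, R, S, I, R, I, R

Moxifloxacin 14 mm: ≥ 13 mm → S
Amikacin: 25 mm is ≤ 26 mm → Resistant
Tetracycline (18 mm) ≤ 22 mm ⇒ resistant
Imipenem 6 mm: ≤ 6 mm — resistant
Chloramphenicol: 19 mm is ≥ 13 mm ⇒ Susceptible
Clarithromycin (18 mm) in 18–19 mm → intermediate
Cefuroxime: 16 mm is ≤ 17 mm → R
Clindamycin 20 mm: in 19–20 mm → Intermediate
Meropenem 19 mm: ≤ 21 mm — resistant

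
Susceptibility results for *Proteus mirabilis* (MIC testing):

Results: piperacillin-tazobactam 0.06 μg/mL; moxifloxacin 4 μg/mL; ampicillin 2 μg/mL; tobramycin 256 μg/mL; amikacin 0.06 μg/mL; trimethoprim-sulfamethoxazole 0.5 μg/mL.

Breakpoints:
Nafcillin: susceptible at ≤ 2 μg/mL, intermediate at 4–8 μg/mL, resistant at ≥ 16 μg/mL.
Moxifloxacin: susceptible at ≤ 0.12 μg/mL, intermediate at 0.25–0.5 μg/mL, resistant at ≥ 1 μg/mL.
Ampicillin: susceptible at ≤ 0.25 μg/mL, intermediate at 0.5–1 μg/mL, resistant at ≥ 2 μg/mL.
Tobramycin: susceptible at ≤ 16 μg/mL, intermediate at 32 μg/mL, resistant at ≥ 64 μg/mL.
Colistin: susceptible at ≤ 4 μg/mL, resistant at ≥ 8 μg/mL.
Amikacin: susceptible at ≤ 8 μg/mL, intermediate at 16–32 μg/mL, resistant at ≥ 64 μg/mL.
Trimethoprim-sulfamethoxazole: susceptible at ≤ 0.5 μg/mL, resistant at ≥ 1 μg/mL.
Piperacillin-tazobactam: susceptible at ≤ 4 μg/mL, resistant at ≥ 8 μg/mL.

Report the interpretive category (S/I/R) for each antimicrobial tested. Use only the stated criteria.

S, R, R, R, S, S

Piperacillin-tazobactam 0.06 μg/mL: ≤ 4 μg/mL → Susceptible
Moxifloxacin (4 μg/mL) ≥ 1 μg/mL — Resistant
Ampicillin 2 μg/mL: ≥ 2 μg/mL ⇒ Resistant
Tobramycin (256 μg/mL) ≥ 64 μg/mL → resistant
Amikacin (0.06 μg/mL) ≤ 8 μg/mL ⇒ Susceptible
Trimethoprim-sulfamethoxazole (0.5 μg/mL) ≤ 0.5 μg/mL → susceptible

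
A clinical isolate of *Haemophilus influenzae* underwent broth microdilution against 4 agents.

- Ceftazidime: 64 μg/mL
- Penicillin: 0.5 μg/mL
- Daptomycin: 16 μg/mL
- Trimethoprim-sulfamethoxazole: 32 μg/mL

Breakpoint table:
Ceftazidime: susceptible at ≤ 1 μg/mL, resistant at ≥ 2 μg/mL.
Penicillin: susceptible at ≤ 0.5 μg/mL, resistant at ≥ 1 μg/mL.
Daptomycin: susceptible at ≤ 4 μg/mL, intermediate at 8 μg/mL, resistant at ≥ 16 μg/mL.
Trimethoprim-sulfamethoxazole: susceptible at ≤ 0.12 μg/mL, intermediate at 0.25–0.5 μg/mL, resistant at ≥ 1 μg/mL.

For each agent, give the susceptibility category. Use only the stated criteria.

R, S, R, R

Ceftazidime 64 μg/mL: ≥ 2 μg/mL — resistant
Penicillin: 0.5 μg/mL is ≤ 0.5 μg/mL — Susceptible
Daptomycin 16 μg/mL: ≥ 16 μg/mL ⇒ resistant
Trimethoprim-sulfamethoxazole: 32 μg/mL is ≥ 1 μg/mL → Resistant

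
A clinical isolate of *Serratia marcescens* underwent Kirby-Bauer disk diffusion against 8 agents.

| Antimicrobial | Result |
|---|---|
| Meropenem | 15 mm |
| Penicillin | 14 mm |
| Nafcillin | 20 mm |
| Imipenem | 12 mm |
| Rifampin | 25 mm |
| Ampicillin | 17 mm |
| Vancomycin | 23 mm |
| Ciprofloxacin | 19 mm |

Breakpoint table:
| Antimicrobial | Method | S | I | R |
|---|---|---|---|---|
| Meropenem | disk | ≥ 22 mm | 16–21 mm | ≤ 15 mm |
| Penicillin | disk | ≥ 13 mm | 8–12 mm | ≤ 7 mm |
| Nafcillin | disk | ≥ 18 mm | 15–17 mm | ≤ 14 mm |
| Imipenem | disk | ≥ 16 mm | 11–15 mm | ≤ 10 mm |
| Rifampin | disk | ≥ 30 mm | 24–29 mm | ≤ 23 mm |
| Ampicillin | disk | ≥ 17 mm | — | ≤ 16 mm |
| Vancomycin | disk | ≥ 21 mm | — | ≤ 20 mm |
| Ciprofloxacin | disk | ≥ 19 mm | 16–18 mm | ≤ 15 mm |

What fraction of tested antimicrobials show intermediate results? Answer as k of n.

Meropenem (15 mm) ≤ 15 mm → R
Penicillin 14 mm: ≥ 13 mm → S
Nafcillin: 20 mm is ≥ 18 mm — susceptible
Imipenem (12 mm) in 11–15 mm ⇒ I
Rifampin: 25 mm is in 24–29 mm — Intermediate
Ampicillin (17 mm) ≥ 17 mm ⇒ susceptible
Vancomycin 23 mm: ≥ 21 mm → S
Ciprofloxacin 19 mm: ≥ 19 mm → susceptible
Intermediate: 2/8

2 of 8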